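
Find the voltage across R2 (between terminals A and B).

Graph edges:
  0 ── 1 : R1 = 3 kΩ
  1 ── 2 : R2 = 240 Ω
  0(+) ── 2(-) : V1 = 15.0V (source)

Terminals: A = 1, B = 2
R1 and R2 are in series across V1 (node 0 → node 1 → node 2), and the output A–B is taken across R2, so this is a voltage divider.
Series current: I = V1/(R1 + R2) = 15/(3000 + 240) = 15/3240 = 0.00463 A
V_R2 = I × R2 = V1 × R2/(R1 + R2) = 15 × 240/3240 = 1.111 V

Final answer: 1.111 V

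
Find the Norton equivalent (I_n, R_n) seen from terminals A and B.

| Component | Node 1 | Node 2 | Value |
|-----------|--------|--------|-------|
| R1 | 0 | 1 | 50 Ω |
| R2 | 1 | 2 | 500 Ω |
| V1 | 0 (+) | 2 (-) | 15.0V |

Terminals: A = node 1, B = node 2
Find the Thévenin equivalent first; then I_n = V_th/R_th and R_n = R_th.
Step 1 — V_th is the open-circuit voltage V_A - V_B (nothing connected across the terminals).
Nodal analysis, taking node 2 as the 0 V reference.
Source V1 fixes V_0 = 15 V.
KCL at each unknown node (sum of currents leaving = 0; resistances in Ω):
  Node 1: (V_1 - 15)/50 + (V_1 - 0)/500 = 0
Collecting terms: 0.022 × V_1 = 0.3  =>  V_1 = 13.64 V
V_th = V_1 - V_2 = 13.64 - 0 = 13.64 V
Step 2 — R_th: zero the source — replace V1 by a short circuit (node 2 merges into node 0) — and find the resistance seen between A (node 1) and B (node 0).
Reduce the network between node 1 (A) and node 0 (B) by series/parallel combination:
  Rp1 = R1 ‖ R2 (parallel, both between nodes 0 and 1) = 1/(1/50 + 1/500) = 45.45 Ω
R_th = 45.45 Ω
I_n = V_th/R_th = 13.64/45.45 = 0.3 A, and R_n = R_th = 45.45 Ω

Final answer: I_n = 0.3 A, R_n = 45.45 Ω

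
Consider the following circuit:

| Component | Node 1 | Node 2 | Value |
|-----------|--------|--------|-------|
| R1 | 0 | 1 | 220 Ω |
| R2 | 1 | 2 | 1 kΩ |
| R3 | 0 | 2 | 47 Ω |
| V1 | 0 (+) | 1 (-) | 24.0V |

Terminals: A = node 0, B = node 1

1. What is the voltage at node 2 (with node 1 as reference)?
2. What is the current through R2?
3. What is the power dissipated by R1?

Nodal analysis, taking node 1 as the 0 V reference.
Source V1 fixes V_0 = 24 V.
KCL at each unknown node (sum of currents leaving = 0; resistances in Ω):
  Node 2: (V_2 - 0)/1000 + (V_2 - 24)/47 = 0
Collecting terms: 0.02228 × V_2 = 0.5106  =>  V_2 = 22.92 V
Part 1:
  Read off the nodal solution: V_2 = 22.92 V
Part 2:
  I_R2 = (V_1 - V_2)/R2 = (0 - 22.92)/1000 = -0.02292 A
  Magnitude: I_R2 = 0.02292 A
Part 3:
  I_R1 = (V_0 - V_1)/R1 = (24 - 0)/220 = 0.1091 A
  P_R1 = I_R1² × R1 = (0.1091)² × 220 = 2.618 W

Final answers:
1. V_2 = 22.92 V
2. I_R2 = 0.02292 A
3. P_R1 = 2.618 W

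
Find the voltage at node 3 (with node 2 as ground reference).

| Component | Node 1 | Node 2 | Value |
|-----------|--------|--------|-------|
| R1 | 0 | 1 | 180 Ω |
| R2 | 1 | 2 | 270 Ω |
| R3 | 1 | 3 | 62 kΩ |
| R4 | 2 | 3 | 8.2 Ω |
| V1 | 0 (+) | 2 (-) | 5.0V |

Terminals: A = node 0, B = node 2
Nodal analysis, taking node 2 as the 0 V reference.
Source V1 fixes V_0 = 5 V.
KCL at each unknown node (sum of currents leaving = 0; resistances in Ω):
  Node 1: (V_1 - 5)/180 + (V_1 - 0)/270 + (V_1 - V_3)/62000 = 0
  Node 3: (V_3 - V_1)/62000 + (V_3 - 0)/8.2 = 0
Collecting terms (coefficients in siemens):
  0.009275·V_1 - 0.00001613·V_3 = 0.02778
  0.122·V_3 - 0.00001613·V_1 = 0
Determinant D = (0.009275)(0.122) - (-0.00001613)(-0.00001613) = 0.001131
V_1 = [(0.02778)(0.122) - (-0.00001613)(0)]/D = 2.995 V
V_3 = [(0.009275)(0) - (0.02778)(-0.00001613)]/D = 0.000396 V
The requested potential is V_3 = 0.000396 V.

Final answer: V_3 = 0.000396 V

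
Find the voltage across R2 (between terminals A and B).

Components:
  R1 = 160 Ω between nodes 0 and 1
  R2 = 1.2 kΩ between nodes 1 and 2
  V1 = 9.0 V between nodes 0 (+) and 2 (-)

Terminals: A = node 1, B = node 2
R1 and R2 are in series across V1 (node 0 → node 1 → node 2), and the output A–B is taken across R2, so this is a voltage divider.
Series current: I = V1/(R1 + R2) = 9/(160 + 1200) = 9/1360 = 0.006618 A
V_R2 = I × R2 = V1 × R2/(R1 + R2) = 9 × 1200/1360 = 7.941 V

Final answer: 7.941 V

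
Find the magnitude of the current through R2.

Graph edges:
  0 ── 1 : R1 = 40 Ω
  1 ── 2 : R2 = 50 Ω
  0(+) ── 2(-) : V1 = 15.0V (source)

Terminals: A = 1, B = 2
Nodal analysis, taking node 2 as the 0 V reference.
Source V1 fixes V_0 = 15 V.
KCL at each unknown node (sum of currents leaving = 0; resistances in Ω):
  Node 1: (V_1 - 15)/40 + (V_1 - 0)/50 = 0
Collecting terms: 0.045 × V_1 = 0.375  =>  V_1 = 8.333 V
I_R2 = (V_1 - V_2)/R2 = (8.333 - 0)/50 = 0.1667 A
|I_R2| = 0.1667 A

Final answer: |I_R2| = 0.1667 A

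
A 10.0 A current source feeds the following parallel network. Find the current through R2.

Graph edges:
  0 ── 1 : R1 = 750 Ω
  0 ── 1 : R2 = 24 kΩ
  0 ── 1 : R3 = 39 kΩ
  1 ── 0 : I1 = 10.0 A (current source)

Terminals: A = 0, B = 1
All resistors sit directly between nodes 0 and 1, so they are in parallel and share one voltage V; the full source current 10 A splits among them.
1/R_par = 1/750 + 1/24000 + 1/39000 = 0.001401 S  =>  R_par = 714 Ω
V = I × R_par = 10 × 714 = 7140 V
I_R2 = V/R2 = 7140/24000 = 0.2975 A

Final answer: 0.2975 A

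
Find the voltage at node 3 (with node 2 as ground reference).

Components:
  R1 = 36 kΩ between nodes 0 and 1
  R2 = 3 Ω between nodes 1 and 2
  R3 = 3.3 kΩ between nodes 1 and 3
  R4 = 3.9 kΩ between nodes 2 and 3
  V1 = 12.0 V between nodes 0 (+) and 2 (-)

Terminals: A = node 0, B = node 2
Nodal analysis, taking node 2 as the 0 V reference.
Source V1 fixes V_0 = 12 V.
KCL at each unknown node (sum of currents leaving = 0; resistances in Ω):
  Node 1: (V_1 - 12)/36000 + (V_1 - 0)/3 + (V_1 - V_3)/3300 = 0
  Node 3: (V_3 - V_1)/3300 + (V_3 - 0)/3900 = 0
Collecting terms (coefficients in siemens):
  0.3337·V_1 - 0.000303·V_3 = 0.0003333
  0.0005594·V_3 - 0.000303·V_1 = 0
Determinant D = (0.3337)(0.0005594) - (-0.000303)(-0.000303) = 0.0001866
V_1 = [(0.0003333)(0.0005594) - (-0.000303)(0)]/D = 0.0009995 V
V_3 = [(0.3337)(0) - (0.0003333)(-0.000303)]/D = 0.0005414 V
The requested potential is V_3 = 0.0005414 V.

Final answer: V_3 = 0.0005414 V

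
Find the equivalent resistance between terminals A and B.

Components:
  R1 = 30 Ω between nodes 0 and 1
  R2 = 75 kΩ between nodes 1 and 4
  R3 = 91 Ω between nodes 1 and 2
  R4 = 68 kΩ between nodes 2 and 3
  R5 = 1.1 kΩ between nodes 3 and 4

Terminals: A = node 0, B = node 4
Reduce the network between node 0 (A) and node 4 (B) by series/parallel combination:
  Rs1 = R3 + R4 (series, joined only at node 2) = 91 + 68000 = 68090 Ω
  Rs2 = R5 + Rs1 (series, joined only at node 3) = 1100 + 68090 = 69190 Ω
  Rp1 = R2 ‖ Rs2 (parallel, both between nodes 1 and 4) = 1/(1/75000 + 1/69190) = 35990 Ω
  Rs3 = R1 + Rp1 (series, joined only at node 1) = 30 + 35990 = 36020 Ω
R_eq = 36.02 kΩ

Final answer: 36.02 kΩ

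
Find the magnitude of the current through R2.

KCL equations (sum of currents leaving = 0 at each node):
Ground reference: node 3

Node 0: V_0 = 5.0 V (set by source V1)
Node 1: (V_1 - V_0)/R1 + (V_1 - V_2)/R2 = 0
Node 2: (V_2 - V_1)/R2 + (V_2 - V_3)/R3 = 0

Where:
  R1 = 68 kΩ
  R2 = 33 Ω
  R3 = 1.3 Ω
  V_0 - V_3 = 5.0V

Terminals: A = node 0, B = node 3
Nodal analysis, taking node 3 as the 0 V reference.
Source V1 fixes V_0 = 5 V.
KCL at each unknown node (sum of currents leaving = 0; resistances in Ω):
  Node 1: (V_1 - 5)/68000 + (V_1 - V_2)/33 = 0
  Node 2: (V_2 - V_1)/33 + (V_2 - 0)/1.3 = 0
Collecting terms (coefficients in siemens):
  0.03032·V_1 - 0.0303·V_2 = 0.00007353
  0.7995·V_2 - 0.0303·V_1 = 0
Determinant D = (0.03032)(0.7995) - (-0.0303)(-0.0303) = 0.02332
V_1 = [(0.00007353)(0.7995) - (-0.0303)(0)]/D = 0.002521 V
V_2 = [(0.03032)(0) - (0.00007353)(-0.0303)]/D = 0.00009554 V
I_R2 = (V_1 - V_2)/R2 = (0.002521 - 0.00009554)/33 = 0.00007349 A
|I_R2| = 0.00007349 A

Final answer: |I_R2| = 7.349e-05 A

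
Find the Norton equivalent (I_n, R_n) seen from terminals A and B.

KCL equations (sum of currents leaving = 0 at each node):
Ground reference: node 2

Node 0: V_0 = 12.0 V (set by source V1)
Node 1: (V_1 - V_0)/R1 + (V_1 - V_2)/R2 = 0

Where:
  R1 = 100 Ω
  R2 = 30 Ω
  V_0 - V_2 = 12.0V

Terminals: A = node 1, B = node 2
Find the Thévenin equivalent first; then I_n = V_th/R_th and R_n = R_th.
Step 1 — V_th is the open-circuit voltage V_A - V_B (nothing connected across the terminals).
Nodal analysis, taking node 2 as the 0 V reference.
Source V1 fixes V_0 = 12 V.
KCL at each unknown node (sum of currents leaving = 0; resistances in Ω):
  Node 1: (V_1 - 12)/100 + (V_1 - 0)/30 = 0
Collecting terms: 0.04333 × V_1 = 0.12  =>  V_1 = 2.769 V
V_th = V_1 - V_2 = 2.769 - 0 = 2.769 V
Step 2 — R_th: zero the source — replace V1 by a short circuit (node 2 merges into node 0) — and find the resistance seen between A (node 1) and B (node 0).
Reduce the network between node 1 (A) and node 0 (B) by series/parallel combination:
  Rp1 = R1 ‖ R2 (parallel, both between nodes 0 and 1) = 1/(1/100 + 1/30) = 23.08 Ω
R_th = 23.08 Ω
I_n = V_th/R_th = 2.769/23.08 = 0.12 A, and R_n = R_th = 23.08 Ω

Final answer: I_n = 0.12 A, R_n = 23.08 Ω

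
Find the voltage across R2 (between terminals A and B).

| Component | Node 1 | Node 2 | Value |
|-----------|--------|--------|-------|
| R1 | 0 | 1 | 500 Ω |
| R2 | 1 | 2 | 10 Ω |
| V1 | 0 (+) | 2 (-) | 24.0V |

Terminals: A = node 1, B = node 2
R1 and R2 are in series across V1 (node 0 → node 1 → node 2), and the output A–B is taken across R2, so this is a voltage divider.
Series current: I = V1/(R1 + R2) = 24/(500 + 10) = 24/510 = 0.04706 A
V_R2 = I × R2 = V1 × R2/(R1 + R2) = 24 × 10/510 = 0.4706 V

Final answer: 0.4706 V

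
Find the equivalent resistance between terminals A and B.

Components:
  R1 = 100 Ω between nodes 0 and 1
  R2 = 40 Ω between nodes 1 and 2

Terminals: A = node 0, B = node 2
Reduce the network between node 0 (A) and node 2 (B) by series/parallel combination:
  Rs1 = R1 + R2 (series, joined only at node 1) = 100 + 40 = 140 Ω
R_eq = 140 Ω

Final answer: 140 Ω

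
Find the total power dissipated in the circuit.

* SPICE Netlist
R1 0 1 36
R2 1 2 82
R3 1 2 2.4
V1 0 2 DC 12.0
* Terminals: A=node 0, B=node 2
Nodal analysis, taking node 2 as the 0 V reference.
Source V1 fixes V_0 = 12 V.
KCL at each unknown node (sum of currents leaving = 0; resistances in Ω):
  Node 1: (V_1 - 12)/36 + (V_1 - 0)/82 + (V_1 - 0)/2.4 = 0
Collecting terms: 0.4566 × V_1 = 0.3333  =>  V_1 = 0.73 V
Power in each resistor, P = (ΔV)²/R:
  P_R1 = (12 - 0.73)²/36 = 3.528 W
  P_R2 = (0.73 - 0)²/82 = 0.006498 W
  P_R3 = (0.73 - 0)²/2.4 = 0.222 W
P_total = P_R1 + P_R2 + P_R3 = 3.757 W

Final answer: 3.757 W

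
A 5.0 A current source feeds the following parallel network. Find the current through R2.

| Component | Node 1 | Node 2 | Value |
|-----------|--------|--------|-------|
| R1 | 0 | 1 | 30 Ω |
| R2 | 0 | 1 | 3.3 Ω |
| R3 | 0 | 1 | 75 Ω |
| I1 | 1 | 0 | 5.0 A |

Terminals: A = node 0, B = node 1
All resistors sit directly between nodes 0 and 1, so they are in parallel and share one voltage V; the full source current 5 A splits among them.
1/R_par = 1/30 + 1/3.3 + 1/75 = 0.3497 S  =>  R_par = 2.86 Ω
V = I × R_par = 5 × 2.86 = 14.3 V
I_R2 = V/R2 = 14.3/3.3 = 4.333 A

Final answer: 4.333 A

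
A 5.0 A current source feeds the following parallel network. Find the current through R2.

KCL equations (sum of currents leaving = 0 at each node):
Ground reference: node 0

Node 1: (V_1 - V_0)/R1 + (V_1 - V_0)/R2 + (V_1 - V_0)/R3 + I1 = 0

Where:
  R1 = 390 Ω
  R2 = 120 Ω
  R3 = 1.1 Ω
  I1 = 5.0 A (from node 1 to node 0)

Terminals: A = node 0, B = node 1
All resistors sit directly between nodes 0 and 1, so they are in parallel and share one voltage V; the full source current 5 A splits among them.
1/R_par = 1/390 + 1/120 + 1/1.1 = 0.92 S  =>  R_par = 1.087 Ω
V = I × R_par = 5 × 1.087 = 5.435 V
I_R2 = V/R2 = 5.435/120 = 0.04529 A

Final answer: 0.04529 A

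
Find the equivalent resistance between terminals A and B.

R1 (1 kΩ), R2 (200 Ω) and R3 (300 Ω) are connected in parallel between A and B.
Reduce the network between node 0 (A) and node 1 (B) by series/parallel combination:
  Rp1 = R1 ‖ R2 ‖ R3 (parallel, all between nodes 0 and 1) = 1/(1/1000 + 1/200 + 1/300) = 107.1 Ω
R_eq = 107.1 Ω

Final answer: 107.1 Ω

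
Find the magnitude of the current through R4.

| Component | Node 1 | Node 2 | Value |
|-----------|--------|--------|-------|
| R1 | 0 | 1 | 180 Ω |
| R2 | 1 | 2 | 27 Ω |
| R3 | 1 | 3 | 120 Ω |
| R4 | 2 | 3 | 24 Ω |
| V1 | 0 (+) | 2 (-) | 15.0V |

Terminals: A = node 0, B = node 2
Nodal analysis, taking node 2 as the 0 V reference.
Source V1 fixes V_0 = 15 V.
KCL at each unknown node (sum of currents leaving = 0; resistances in Ω):
  Node 1: (V_1 - 15)/180 + (V_1 - 0)/27 + (V_1 - V_3)/120 = 0
  Node 3: (V_3 - V_1)/120 + (V_3 - 0)/24 = 0
Collecting terms (coefficients in siemens):
  0.05093·V_1 - 0.008333·V_3 = 0.08333
  0.05·V_3 - 0.008333·V_1 = 0
Determinant D = (0.05093)(0.05) - (-0.008333)(-0.008333) = 0.002477
V_1 = [(0.08333)(0.05) - (-0.008333)(0)]/D = 1.682 V
V_3 = [(0.05093)(0) - (0.08333)(-0.008333)]/D = 0.2804 V
I_R4 = (V_2 - V_3)/R4 = (0 - 0.2804)/24 = -0.01168 A
|I_R4| = 0.01168 A

Final answer: |I_R4| = 0.01168 A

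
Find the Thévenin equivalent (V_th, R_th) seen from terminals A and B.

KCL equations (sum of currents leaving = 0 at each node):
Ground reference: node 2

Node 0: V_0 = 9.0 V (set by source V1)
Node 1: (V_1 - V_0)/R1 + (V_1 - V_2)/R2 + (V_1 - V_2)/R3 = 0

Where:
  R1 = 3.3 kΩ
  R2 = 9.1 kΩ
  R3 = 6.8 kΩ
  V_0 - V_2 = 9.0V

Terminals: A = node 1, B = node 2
Step 1 — V_th is the open-circuit voltage V_A - V_B (nothing connected across the terminals).
Nodal analysis, taking node 2 as the 0 V reference.
Source V1 fixes V_0 = 9 V.
KCL at each unknown node (sum of currents leaving = 0; resistances in Ω):
  Node 1: (V_1 - 9)/3300 + (V_1 - 0)/9100 + (V_1 - 0)/6800 = 0
Collecting terms: 0.00056 × V_1 = 0.002727  =>  V_1 = 4.87 V
V_th = V_1 - V_2 = 4.87 - 0 = 4.87 V
Step 2 — R_th: zero the source — replace V1 by a short circuit (node 2 merges into node 0) — and find the resistance seen between A (node 1) and B (node 0).
Reduce the network between node 1 (A) and node 0 (B) by series/parallel combination:
  Rp1 = R1 ‖ R2 ‖ R3 (parallel, all between nodes 0 and 1) = 1/(1/3300 + 1/9100 + 1/6800) = 1786 Ω
R_th = 1.786 kΩ

Final answer: V_th = 4.87 V, R_th = 1.786 kΩ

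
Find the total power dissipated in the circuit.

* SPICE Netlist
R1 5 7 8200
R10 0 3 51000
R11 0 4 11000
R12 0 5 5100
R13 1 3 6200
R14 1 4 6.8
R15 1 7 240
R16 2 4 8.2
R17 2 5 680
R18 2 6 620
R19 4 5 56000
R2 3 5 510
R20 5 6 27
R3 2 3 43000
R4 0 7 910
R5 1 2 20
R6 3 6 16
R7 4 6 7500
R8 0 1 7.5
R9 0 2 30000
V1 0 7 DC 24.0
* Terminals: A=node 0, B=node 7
Nodal analysis, taking node 7 as the 0 V reference.
Source V1 fixes V_0 = 24 V.
KCL at each unknown node (sum of currents leaving = 0; resistances in Ω):
  Node 1: (V_1 - V_2)/20 + (V_1 - 24)/7.5 + (V_1 - V_3)/6200 + (V_1 - V_4)/6.8 + (V_1 - 0)/240 = 0
  Node 2: (V_2 - V_3)/43000 + (V_2 - V_1)/20 + (V_2 - 24)/30000 + (V_2 - V_4)/8.2 + (V_2 - V_5)/680 + (V_2 - V_6)/620 = 0
  Node 3: (V_3 - V_5)/510 + (V_3 - V_2)/43000 + (V_3 - V_6)/16 + (V_3 - 24)/51000 + (V_3 - V_1)/6200 = 0
  Node 4: (V_4 - V_6)/7500 + (V_4 - 24)/11000 + (V_4 - V_1)/6.8 + (V_4 - V_2)/8.2 + (V_4 - V_5)/56000 = 0
  Node 5: (V_5 - 0)/8200 + (V_5 - V_3)/510 + (V_5 - 24)/5100 + (V_5 - V_2)/680 + (V_5 - V_4)/56000 + (V_5 - V_6)/27 = 0
  Node 6: (V_6 - V_3)/16 + (V_6 - V_4)/7500 + (V_6 - V_2)/620 + (V_6 - V_5)/27 = 0
Collecting terms (coefficients in siemens):
  0.3347·V_1 - 0.05·V_2 - 0.0001613·V_3 - 0.1471·V_4 = 3.2
  0.1751·V_2 - 0.05·V_1 - 0.00002326·V_3 - 0.122·V_4 - 0.001471·V_5 - 0.001613·V_6 = 0.0008
  0.06466·V_3 - 0.0001613·V_1 - 0.00002326·V_2 - 0.001961·V_5 - 0.0625·V_6 = 0.0004706
  0.2693·V_4 - 0.1471·V_1 - 0.122·V_2 - 0.00001786·V_5 - 0.0001333·V_6 = 0.002182
  0.0408·V_5 - 0.001471·V_2 - 0.001961·V_3 - 0.00001786·V_4 - 0.03704·V_6 = 0.004706
  0.1013·V_6 - 0.001613·V_2 - 0.0625·V_3 - 0.0001333·V_4 - 0.03704·V_5 = 0
Solving these 6 simultaneous equations (Gaussian elimination) gives:
  V_1 = 23.26 V, V_2 = 23.24 V, V_3 = 22.55 V, V_4 = 23.25 V
  V_5 = 22.51 V, V_6 = 22.54 V
Power in each resistor, P = (ΔV)²/R:
  P_R1 = (22.51 - 0)²/8200 = 0.06179 W
  P_R2 = (22.55 - 22.51)²/510 = 0.000002606 W
  P_R3 = (23.24 - 22.55)²/43000 = 0.00001111 W
  P_R4 = (24 - 0)²/910 = 0.633 W
  P_R5 = (23.26 - 23.24)²/20 = 0.0000177 W
  P_R6 = (22.55 - 22.54)²/16 = 0.0000001228 W
  P_R7 = (23.25 - 22.54)²/7500 = 0.00006583 W
  P_R8 = (24 - 23.26)²/7.5 = 0.07385 W
  P_R9 = (24 - 23.24)²/30000 = 0.00001941 W
  P_R10 = (24 - 22.55)²/51000 = 0.00004146 W
  P_R11 = (24 - 23.25)²/11000 = 0.00005153 W
  P_R12 = (24 - 22.51)²/5100 = 0.0004357 W
  P_R13 = (23.26 - 22.55)²/6200 = 0.00008128 W
  P_R14 = (23.26 - 23.25)²/6.8 = 0.00001106 W
  P_R15 = (23.26 - 0)²/240 = 2.253 W
  P_R16 = (23.24 - 23.25)²/8.2 = 0.00001254 W
  P_R17 = (23.24 - 22.51)²/680 = 0.0007784 W
  P_R18 = (23.24 - 22.54)²/620 = 0.0007735 W
  P_R19 = (23.25 - 22.51)²/56000 = 0.000009717 W
  P_R20 = (22.51 - 22.54)²/27 = 0.0000455 W
P_total = P_R1 + P_R2 + P_R3 + P_R4 + P_R5 + P_R6 + P_R7 + P_R8 + P_R9 + P_R10 + P_R11 + P_R12 + P_R13 + P_R14 + P_R15 + P_R16 + P_R17 + P_R18 + P_R19 + P_R20 = 3.024 W

Final answer: 3.024 W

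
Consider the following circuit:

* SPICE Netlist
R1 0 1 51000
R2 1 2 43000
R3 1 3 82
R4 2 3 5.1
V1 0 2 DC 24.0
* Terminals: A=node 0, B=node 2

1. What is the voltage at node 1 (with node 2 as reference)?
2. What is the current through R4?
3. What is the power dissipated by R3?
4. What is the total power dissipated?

Nodal analysis, taking node 2 as the 0 V reference.
Source V1 fixes V_0 = 24 V.
KCL at each unknown node (sum of currents leaving = 0; resistances in Ω):
  Node 1: (V_1 - 24)/51000 + (V_1 - 0)/43000 + (V_1 - V_3)/82 = 0
  Node 3: (V_3 - V_1)/82 + (V_3 - 0)/5.1 = 0
Collecting terms (coefficients in siemens):
  0.01224·V_1 - 0.0122·V_3 = 0.0004706
  0.2083·V_3 - 0.0122·V_1 = 0
Determinant D = (0.01224)(0.2083) - (-0.0122)(-0.0122) = 0.0024
V_1 = [(0.0004706)(0.2083) - (-0.0122)(0)]/D = 0.04084 V
V_3 = [(0.01224)(0) - (0.0004706)(-0.0122)]/D = 0.002391 V
Part 1:
  Read off the nodal solution: V_1 = 0.04084 V
Part 2:
  I_R4 = (V_2 - V_3)/R4 = (0 - 0.002391)/5.1 = -0.0004688 A
  Magnitude: I_R4 = 0.0004688 A
Part 3:
  I_R3 = (V_1 - V_3)/R3 = (0.04084 - 0.002391)/82 = 0.0004688 A
  P_R3 = I_R3² × R3 = (0.0004688)² × 82 = 0.00001802 W
Part 4:
  Power in each resistor, P = (ΔV)²/R:
    P_R1 = (24 - 0.04084)²/51000 = 0.01126 W
    P_R2 = (0.04084 - 0)²/43000 = 0.00000003878 W
    P_R3 = (0.04084 - 0.002391)²/82 = 0.00001802 W
    P_R4 = (0 - 0.002391)²/5.1 = 0.000001121 W
  P_total = P_R1 + P_R2 + P_R3 + P_R4 = 0.01127 W

Final answers:
1. V_1 = 0.04084 V
2. I_R4 = 0.0004688 A
3. P_R3 = 1.802e-05 W
4. P_total = 0.01127 W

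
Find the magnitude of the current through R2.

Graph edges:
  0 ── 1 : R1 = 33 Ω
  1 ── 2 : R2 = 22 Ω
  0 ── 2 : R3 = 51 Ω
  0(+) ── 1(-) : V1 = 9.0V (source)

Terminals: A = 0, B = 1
Nodal analysis, taking node 1 as the 0 V reference.
Source V1 fixes V_0 = 9 V.
KCL at each unknown node (sum of currents leaving = 0; resistances in Ω):
  Node 2: (V_2 - 0)/22 + (V_2 - 9)/51 = 0
Collecting terms: 0.06506 × V_2 = 0.1765  =>  V_2 = 2.712 V
I_R2 = (V_1 - V_2)/R2 = (0 - 2.712)/22 = -0.1233 A
|I_R2| = 0.1233 A

Final answer: |I_R2| = 0.1233 A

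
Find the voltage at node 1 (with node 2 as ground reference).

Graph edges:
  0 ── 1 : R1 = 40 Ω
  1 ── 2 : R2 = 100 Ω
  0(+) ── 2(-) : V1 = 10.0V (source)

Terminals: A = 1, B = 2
Nodal analysis, taking node 2 as the 0 V reference.
Source V1 fixes V_0 = 10 V.
KCL at each unknown node (sum of currents leaving = 0; resistances in Ω):
  Node 1: (V_1 - 10)/40 + (V_1 - 0)/100 = 0
Collecting terms: 0.035 × V_1 = 0.25  =>  V_1 = 7.143 V
The requested potential is V_1 = 7.143 V.

Final answer: V_1 = 7.143 V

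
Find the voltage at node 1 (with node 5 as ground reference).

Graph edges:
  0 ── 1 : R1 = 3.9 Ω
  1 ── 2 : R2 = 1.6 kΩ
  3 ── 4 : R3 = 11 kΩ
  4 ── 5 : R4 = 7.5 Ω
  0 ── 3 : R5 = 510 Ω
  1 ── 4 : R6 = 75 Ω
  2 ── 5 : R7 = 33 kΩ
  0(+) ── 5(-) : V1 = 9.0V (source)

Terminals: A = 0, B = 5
Nodal analysis, taking node 5 as the 0 V reference.
Source V1 fixes V_0 = 9 V.
KCL at each unknown node (sum of currents leaving = 0; resistances in Ω):
  Node 1: (V_1 - 9)/3.9 + (V_1 - V_2)/1600 + (V_1 - V_4)/75 = 0
  Node 2: (V_2 - V_1)/1600 + (V_2 - 0)/33000 = 0
  Node 3: (V_3 - V_4)/11000 + (V_3 - 9)/510 = 0
  Node 4: (V_4 - V_3)/11000 + (V_4 - 0)/7.5 + (V_4 - V_1)/75 = 0
Collecting terms (coefficients in siemens):
  0.2704·V_1 - 0.000625·V_2 - 0.01333·V_4 = 2.308
  0.0006553·V_2 - 0.000625·V_1 = 0
  0.002052·V_3 - 0.00009091·V_4 = 0.01765
  0.1468·V_4 - 0.01333·V_1 - 0.00009091·V_3 = 0
Solving these 4 simultaneous equations (Gaussian elimination) gives:
  V_1 = 8.593 V, V_2 = 8.196 V, V_3 = 8.636 V, V_4 = 0.7861 V
The requested potential is V_1 = 8.593 V.

Final answer: V_1 = 8.593 V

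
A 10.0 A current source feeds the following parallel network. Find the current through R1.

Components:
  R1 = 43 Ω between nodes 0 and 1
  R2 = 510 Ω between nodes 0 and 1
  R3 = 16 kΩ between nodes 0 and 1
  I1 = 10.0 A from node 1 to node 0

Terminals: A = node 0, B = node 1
All resistors sit directly between nodes 0 and 1, so they are in parallel and share one voltage V; the full source current 10 A splits among them.
1/R_par = 1/43 + 1/510 + 1/16000 = 0.02528 S  =>  R_par = 39.56 Ω
V = I × R_par = 10 × 39.56 = 395.6 V
I_R1 = V/R1 = 395.6/43 = 9.2 A

Final answer: 9.2 A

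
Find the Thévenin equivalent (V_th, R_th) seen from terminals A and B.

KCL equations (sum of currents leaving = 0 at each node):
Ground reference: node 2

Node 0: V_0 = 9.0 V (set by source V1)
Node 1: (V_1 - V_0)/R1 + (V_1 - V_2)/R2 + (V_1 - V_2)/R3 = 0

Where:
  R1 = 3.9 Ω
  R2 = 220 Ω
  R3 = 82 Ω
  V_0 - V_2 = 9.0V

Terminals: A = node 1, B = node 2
Step 1 — V_th is the open-circuit voltage V_A - V_B (nothing connected across the terminals).
Nodal analysis, taking node 2 as the 0 V reference.
Source V1 fixes V_0 = 9 V.
KCL at each unknown node (sum of currents leaving = 0; resistances in Ω):
  Node 1: (V_1 - 9)/3.9 + (V_1 - 0)/220 + (V_1 - 0)/82 = 0
Collecting terms: 0.2732 × V_1 = 2.308  =>  V_1 = 8.448 V
V_th = V_1 - V_2 = 8.448 - 0 = 8.448 V
Step 2 — R_th: zero the source — replace V1 by a short circuit (node 2 merges into node 0) — and find the resistance seen between A (node 1) and B (node 0).
Reduce the network between node 1 (A) and node 0 (B) by series/parallel combination:
  Rp1 = R1 ‖ R2 ‖ R3 (parallel, all between nodes 0 and 1) = 1/(1/3.9 + 1/220 + 1/82) = 3.661 Ω
R_th = 3.661 Ω

Final answer: V_th = 8.448 V, R_th = 3.661 Ω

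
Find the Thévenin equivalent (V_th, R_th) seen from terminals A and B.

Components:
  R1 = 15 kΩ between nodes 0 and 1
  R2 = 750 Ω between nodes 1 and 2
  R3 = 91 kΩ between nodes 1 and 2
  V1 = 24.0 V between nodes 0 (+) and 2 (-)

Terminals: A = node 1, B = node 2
Step 1 — V_th is the open-circuit voltage V_A - V_B (nothing connected across the terminals).
Nodal analysis, taking node 2 as the 0 V reference.
Source V1 fixes V_0 = 24 V.
KCL at each unknown node (sum of currents leaving = 0; resistances in Ω):
  Node 1: (V_1 - 24)/15000 + (V_1 - 0)/750 + (V_1 - 0)/91000 = 0
Collecting terms: 0.001411 × V_1 = 0.0016  =>  V_1 = 1.134 V
V_th = V_1 - V_2 = 1.134 - 0 = 1.134 V
Step 2 — R_th: zero the source — replace V1 by a short circuit (node 2 merges into node 0) — and find the resistance seen between A (node 1) and B (node 0).
Reduce the network between node 1 (A) and node 0 (B) by series/parallel combination:
  Rp1 = R1 ‖ R2 ‖ R3 (parallel, all between nodes 0 and 1) = 1/(1/15000 + 1/750 + 1/91000) = 708.7 Ω
R_th = 708.7 Ω

Final answer: V_th = 1.134 V, R_th = 708.7 Ω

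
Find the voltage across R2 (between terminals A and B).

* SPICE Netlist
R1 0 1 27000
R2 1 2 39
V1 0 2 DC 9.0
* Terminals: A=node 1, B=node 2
R1 and R2 are in series across V1 (node 0 → node 1 → node 2), and the output A–B is taken across R2, so this is a voltage divider.
Series current: I = V1/(R1 + R2) = 9/(27000 + 39) = 9/27040 = 0.0003329 A
V_R2 = I × R2 = V1 × R2/(R1 + R2) = 9 × 39/27040 = 0.01298 V

Final answer: 0.01298 V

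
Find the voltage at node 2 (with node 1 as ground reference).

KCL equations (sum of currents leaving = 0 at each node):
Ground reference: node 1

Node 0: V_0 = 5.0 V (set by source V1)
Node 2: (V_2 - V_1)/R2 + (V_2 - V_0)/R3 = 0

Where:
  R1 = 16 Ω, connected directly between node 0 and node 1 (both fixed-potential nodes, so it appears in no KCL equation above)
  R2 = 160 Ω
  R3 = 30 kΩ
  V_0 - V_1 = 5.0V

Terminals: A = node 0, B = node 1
Nodal analysis, taking node 1 as the 0 V reference.
Source V1 fixes V_0 = 5 V.
KCL at each unknown node (sum of currents leaving = 0; resistances in Ω):
  Node 2: (V_2 - 0)/160 + (V_2 - 5)/30000 = 0
Collecting terms: 0.006283 × V_2 = 0.0001667  =>  V_2 = 0.02653 V
The requested potential is V_2 = 0.02653 V.

Final answer: V_2 = 0.02653 V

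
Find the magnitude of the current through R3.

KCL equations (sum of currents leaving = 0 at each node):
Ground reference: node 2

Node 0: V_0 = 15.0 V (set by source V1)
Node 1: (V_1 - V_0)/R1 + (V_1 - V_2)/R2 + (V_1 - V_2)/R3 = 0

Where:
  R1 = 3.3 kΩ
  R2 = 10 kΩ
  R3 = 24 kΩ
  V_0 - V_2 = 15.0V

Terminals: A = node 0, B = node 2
Nodal analysis, taking node 2 as the 0 V reference.
Source V1 fixes V_0 = 15 V.
KCL at each unknown node (sum of currents leaving = 0; resistances in Ω):
  Node 1: (V_1 - 15)/3300 + (V_1 - 0)/10000 + (V_1 - 0)/24000 = 0
Collecting terms: 0.0004447 × V_1 = 0.004545  =>  V_1 = 10.22 V
I_R3 = (V_1 - V_2)/R3 = (10.22 - 0)/24000 = 0.0004259 A
|I_R3| = 0.0004259 A

Final answer: |I_R3| = 0.0004259 A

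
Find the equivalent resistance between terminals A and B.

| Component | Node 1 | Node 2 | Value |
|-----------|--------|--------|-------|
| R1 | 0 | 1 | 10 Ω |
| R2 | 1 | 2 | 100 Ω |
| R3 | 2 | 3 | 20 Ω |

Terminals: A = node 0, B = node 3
Reduce the network between node 0 (A) and node 3 (B) by series/parallel combination:
  Rs1 = R1 + R2 (series, joined only at node 1) = 10 + 100 = 110 Ω
  Rs2 = R3 + Rs1 (series, joined only at node 2) = 20 + 110 = 130 Ω
R_eq = 130 Ω

Final answer: 130 Ω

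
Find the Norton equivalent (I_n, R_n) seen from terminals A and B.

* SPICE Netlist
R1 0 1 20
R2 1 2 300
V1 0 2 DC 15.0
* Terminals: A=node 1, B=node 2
Find the Thévenin equivalent first; then I_n = V_th/R_th and R_n = R_th.
Step 1 — V_th is the open-circuit voltage V_A - V_B (nothing connected across the terminals).
Nodal analysis, taking node 2 as the 0 V reference.
Source V1 fixes V_0 = 15 V.
KCL at each unknown node (sum of currents leaving = 0; resistances in Ω):
  Node 1: (V_1 - 15)/20 + (V_1 - 0)/300 = 0
Collecting terms: 0.05333 × V_1 = 0.75  =>  V_1 = 14.06 V
V_th = V_1 - V_2 = 14.06 - 0 = 14.06 V
Step 2 — R_th: zero the source — replace V1 by a short circuit (node 2 merges into node 0) — and find the resistance seen between A (node 1) and B (node 0).
Reduce the network between node 1 (A) and node 0 (B) by series/parallel combination:
  Rp1 = R1 ‖ R2 (parallel, both between nodes 0 and 1) = 1/(1/20 + 1/300) = 18.75 Ω
R_th = 18.75 Ω
I_n = V_th/R_th = 14.06/18.75 = 0.75 A, and R_n = R_th = 18.75 Ω

Final answer: I_n = 0.75 A, R_n = 18.75 Ω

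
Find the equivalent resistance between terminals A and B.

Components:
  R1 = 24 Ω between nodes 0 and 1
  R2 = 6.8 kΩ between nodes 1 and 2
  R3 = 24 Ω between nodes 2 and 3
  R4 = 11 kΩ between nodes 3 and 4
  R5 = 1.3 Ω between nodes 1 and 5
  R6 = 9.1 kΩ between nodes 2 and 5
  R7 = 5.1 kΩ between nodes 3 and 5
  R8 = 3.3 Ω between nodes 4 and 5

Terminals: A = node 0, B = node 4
The network is not a plain series/parallel combination. Inject a 1 A test current into terminal A (node 0) and return it from terminal B (node 4); then R_eq = V_A / (1 A).
Nodal analysis, taking node 4 as the 0 V reference.
Current source I_test pushes 1 A into node 0 and draws it out of node 4.
KCL at each unknown node (sum of currents leaving = 0; resistances in Ω):
  Node 0: (V_0 - V_1)/24 - 1 = 0
  Node 1: (V_1 - V_0)/24 + (V_1 - V_2)/6800 + (V_1 - V_5)/1.3 = 0
  Node 2: (V_2 - V_1)/6800 + (V_2 - V_3)/24 + (V_2 - V_5)/9100 = 0
  Node 3: (V_3 - V_2)/24 + (V_3 - 0)/11000 + (V_3 - V_5)/5100 = 0
  Node 5: (V_5 - V_1)/1.3 + (V_5 - V_2)/9100 + (V_5 - V_3)/5100 + (V_5 - 0)/3.3 = 0
Collecting terms (coefficients in siemens):
  0.04167·V_0 - 0.04167·V_1 = 1
  0.811·V_1 - 0.04167·V_0 - 0.0001471·V_2 - 0.7692·V_5 = 0
  0.04192·V_2 - 0.0001471·V_1 - 0.04167·V_3 - 0.0001099·V_5 = 0
  0.04195·V_3 - 0.04167·V_2 - 0.0001961·V_5 = 0
  1.073·V_5 - 0.7692·V_1 - 0.0001099·V_2 - 0.0001961·V_3 = 0
Solving these 5 simultaneous equations (Gaussian elimination) gives:
  V_0 = 28.6 V, V_1 = 4.599 V, V_2 = 3.102 V, V_3 = 3.096 V
  V_5 = 3.299 V
R_eq = V_0 / 1 A = 28.6 Ω

Final answer: 28.6 Ω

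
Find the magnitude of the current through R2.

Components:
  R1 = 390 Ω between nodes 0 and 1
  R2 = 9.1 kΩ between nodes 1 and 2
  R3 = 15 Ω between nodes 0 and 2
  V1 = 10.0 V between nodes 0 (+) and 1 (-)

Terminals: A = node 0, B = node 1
Nodal analysis, taking node 1 as the 0 V reference.
Source V1 fixes V_0 = 10 V.
KCL at each unknown node (sum of currents leaving = 0; resistances in Ω):
  Node 2: (V_2 - 0)/9100 + (V_2 - 10)/15 = 0
Collecting terms: 0.06678 × V_2 = 0.6667  =>  V_2 = 9.984 V
I_R2 = (V_1 - V_2)/R2 = (0 - 9.984)/9100 = -0.001097 A
|I_R2| = 0.001097 A

Final answer: |I_R2| = 0.001097 A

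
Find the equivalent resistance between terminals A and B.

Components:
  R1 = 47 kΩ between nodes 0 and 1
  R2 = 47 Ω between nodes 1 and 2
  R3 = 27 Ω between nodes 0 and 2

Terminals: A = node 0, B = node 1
Reduce the network between node 0 (A) and node 1 (B) by series/parallel combination:
  Rs1 = R3 + R2 (series, joined only at node 2) = 27 + 47 = 74 Ω
  Rp1 = R1 ‖ Rs1 (parallel, both between nodes 0 and 1) = 1/(1/47000 + 1/74) = 73.88 Ω
R_eq = 73.88 Ω

Final answer: 73.88 Ω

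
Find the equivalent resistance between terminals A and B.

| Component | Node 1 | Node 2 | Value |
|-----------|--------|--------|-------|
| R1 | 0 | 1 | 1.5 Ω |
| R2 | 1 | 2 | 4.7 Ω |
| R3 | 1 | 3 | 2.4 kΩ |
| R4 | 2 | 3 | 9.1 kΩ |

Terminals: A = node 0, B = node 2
Reduce the network between node 0 (A) and node 2 (B) by series/parallel combination:
  Rs1 = R3 + R4 (series, joined only at node 3) = 2400 + 9100 = 11500 Ω
  Rp1 = R2 ‖ Rs1 (parallel, both between nodes 1 and 2) = 1/(1/4.7 + 1/11500) = 4.698 Ω
  Rs2 = R1 + Rp1 (series, joined only at node 1) = 1.5 + 4.698 = 6.198 Ω
R_eq = 6.198 Ω

Final answer: 6.198 Ω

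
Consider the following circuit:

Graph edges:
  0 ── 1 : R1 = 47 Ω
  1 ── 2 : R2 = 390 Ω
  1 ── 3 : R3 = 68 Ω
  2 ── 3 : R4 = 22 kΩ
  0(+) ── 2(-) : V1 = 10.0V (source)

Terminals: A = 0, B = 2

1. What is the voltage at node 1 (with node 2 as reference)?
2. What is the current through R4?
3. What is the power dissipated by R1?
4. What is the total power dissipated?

Nodal analysis, taking node 2 as the 0 V reference.
Source V1 fixes V_0 = 10 V.
KCL at each unknown node (sum of currents leaving = 0; resistances in Ω):
  Node 1: (V_1 - 10)/47 + (V_1 - 0)/390 + (V_1 - V_3)/68 = 0
  Node 3: (V_3 - V_1)/68 + (V_3 - 0)/22000 = 0
Collecting terms (coefficients in siemens):
  0.03855·V_1 - 0.01471·V_3 = 0.2128
  0.01475·V_3 - 0.01471·V_1 = 0
Determinant D = (0.03855)(0.01475) - (-0.01471)(-0.01471) = 0.0003524
V_1 = [(0.2128)(0.01475) - (-0.01471)(0)]/D = 8.908 V
V_3 = [(0.03855)(0) - (0.2128)(-0.01471)]/D = 8.88 V
Part 1:
  Read off the nodal solution: V_1 = 8.908 V
Part 2:
  I_R4 = (V_2 - V_3)/R4 = (0 - 8.88)/22000 = -0.0004036 A
  Magnitude: I_R4 = 0.0004036 A
Part 3:
  I_R1 = (V_0 - V_1)/R1 = (10 - 8.908)/47 = 0.02324 A
  P_R1 = I_R1² × R1 = (0.02324)² × 47 = 0.02539 W
Part 4:
  Power in each resistor, P = (ΔV)²/R:
    P_R1 = (10 - 8.908)²/47 = 0.02539 W
    P_R2 = (8.908 - 0)²/390 = 0.2034 W
    P_R3 = (8.908 - 8.88)²/68 = 0.00001108 W
    P_R4 = (0 - 8.88)²/22000 = 0.003584 W
  P_total = P_R1 + P_R2 + P_R3 + P_R4 = 0.2324 W

Final answers:
1. V_1 = 8.908 V
2. I_R4 = 0.0004036 A
3. P_R1 = 0.02539 W
4. P_total = 0.2324 W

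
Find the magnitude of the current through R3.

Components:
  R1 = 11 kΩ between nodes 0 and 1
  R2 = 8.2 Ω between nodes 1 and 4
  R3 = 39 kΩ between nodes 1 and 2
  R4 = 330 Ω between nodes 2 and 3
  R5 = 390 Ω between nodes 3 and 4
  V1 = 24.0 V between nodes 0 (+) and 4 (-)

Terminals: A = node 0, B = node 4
Nodal analysis, taking node 4 as the 0 V reference.
Source V1 fixes V_0 = 24 V.
KCL at each unknown node (sum of currents leaving = 0; resistances in Ω):
  Node 1: (V_1 - 24)/11000 + (V_1 - 0)/8.2 + (V_1 - V_2)/39000 = 0
  Node 2: (V_2 - V_1)/39000 + (V_2 - V_3)/330 = 0
  Node 3: (V_3 - V_2)/330 + (V_3 - 0)/390 = 0
Collecting terms (coefficients in siemens):
  0.1221·V_1 - 0.00002564·V_2 = 0.002182
  0.003056·V_2 - 0.00002564·V_1 - 0.00303·V_3 = 0
  0.005594·V_3 - 0.00303·V_2 = 0
Solving these 3 simultaneous equations (Gaussian elimination) gives:
  V_1 = 0.01787 V, V_2 = 0.000324 V, V_3 = 0.0001755 V
I_R3 = (V_1 - V_2)/R3 = (0.01787 - 0.000324)/39000 = 0.00000045 A
|I_R3| = 0.00000045 A

Final answer: |I_R3| = 4.5e-07 A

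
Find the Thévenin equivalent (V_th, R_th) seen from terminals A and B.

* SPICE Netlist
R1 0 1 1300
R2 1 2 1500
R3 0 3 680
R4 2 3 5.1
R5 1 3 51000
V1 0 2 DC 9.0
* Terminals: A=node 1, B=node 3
Step 1 — V_th is the open-circuit voltage V_A - V_B (nothing connected across the terminals).
Nodal analysis, taking node 2 as the 0 V reference.
Source V1 fixes V_0 = 9 V.
KCL at each unknown node (sum of currents leaving = 0; resistances in Ω):
  Node 1: (V_1 - 9)/1300 + (V_1 - 0)/1500 + (V_1 - V_3)/51000 = 0
  Node 3: (V_3 - 9)/680 + (V_3 - 0)/5.1 + (V_3 - V_1)/51000 = 0
Collecting terms (coefficients in siemens):
  0.001456·V_1 - 0.00001961·V_3 = 0.006923
  0.1976·V_3 - 0.00001961·V_1 = 0.01324
Determinant D = (0.001456)(0.1976) - (-0.00001961)(-0.00001961) = 0.0002876
V_1 = [(0.006923)(0.1976) - (-0.00001961)(0.01324)]/D = 4.757 V
V_3 = [(0.001456)(0.01324) - (0.006923)(-0.00001961)]/D = 0.06746 V
V_th = V_1 - V_3 = 4.757 - 0.06746 = 4.69 V
Step 2 — R_th: zero the source — replace V1 by a short circuit (node 2 merges into node 0) — and find the resistance seen between A (node 1) and B (node 3).
Reduce the network between node 1 (A) and node 3 (B) by series/parallel combination:
  Rp1 = R1 ‖ R2 (parallel, both between nodes 0 and 1) = 1/(1/1300 + 1/1500) = 696.4 Ω
  Rp2 = R3 ‖ R4 (parallel, both between nodes 0 and 3) = 1/(1/680 + 1/5.1) = 5.062 Ω
  Rs1 = Rp1 + Rp2 (series, joined only at node 0) = 696.4 + 5.062 = 701.5 Ω
  Rp3 = R5 ‖ Rs1 (parallel, both between nodes 1 and 3) = 1/(1/51000 + 1/701.5) = 692 Ω
R_th = 692 Ω

Final answer: V_th = 4.69 V, R_th = 692 Ω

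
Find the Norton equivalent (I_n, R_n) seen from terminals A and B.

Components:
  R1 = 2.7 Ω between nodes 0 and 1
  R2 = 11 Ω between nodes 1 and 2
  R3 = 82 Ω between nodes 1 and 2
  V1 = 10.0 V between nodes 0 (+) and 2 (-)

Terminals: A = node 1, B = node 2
Find the Thévenin equivalent first; then I_n = V_th/R_th and R_n = R_th.
Step 1 — V_th is the open-circuit voltage V_A - V_B (nothing connected across the terminals).
Nodal analysis, taking node 2 as the 0 V reference.
Source V1 fixes V_0 = 10 V.
KCL at each unknown node (sum of currents leaving = 0; resistances in Ω):
  Node 1: (V_1 - 10)/2.7 + (V_1 - 0)/11 + (V_1 - 0)/82 = 0
Collecting terms: 0.4735 × V_1 = 3.704  =>  V_1 = 7.822 V
V_th = V_1 - V_2 = 7.822 - 0 = 7.822 V
Step 2 — R_th: zero the source — replace V1 by a short circuit (node 2 merges into node 0) — and find the resistance seen between A (node 1) and B (node 0).
Reduce the network between node 1 (A) and node 0 (B) by series/parallel combination:
  Rp1 = R1 ‖ R2 ‖ R3 (parallel, all between nodes 0 and 1) = 1/(1/2.7 + 1/11 + 1/82) = 2.112 Ω
R_th = 2.112 Ω
I_n = V_th/R_th = 7.822/2.112 = 3.704 A, and R_n = R_th = 2.112 Ω

Final answer: I_n = 3.704 A, R_n = 2.112 Ω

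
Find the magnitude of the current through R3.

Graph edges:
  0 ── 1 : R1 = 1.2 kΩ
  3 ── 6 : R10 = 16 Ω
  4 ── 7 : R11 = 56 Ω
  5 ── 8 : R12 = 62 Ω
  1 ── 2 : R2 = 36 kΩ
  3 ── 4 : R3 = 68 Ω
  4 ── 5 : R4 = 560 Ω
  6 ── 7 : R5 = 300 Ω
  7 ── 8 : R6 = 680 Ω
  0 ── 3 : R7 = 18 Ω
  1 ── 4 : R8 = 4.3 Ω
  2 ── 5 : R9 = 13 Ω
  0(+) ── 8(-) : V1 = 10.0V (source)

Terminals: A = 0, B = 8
Nodal analysis, taking node 8 as the 0 V reference.
Source V1 fixes V_0 = 10 V.
KCL at each unknown node (sum of currents leaving = 0; resistances in Ω):
  Node 1: (V_1 - 10)/1200 + (V_1 - V_2)/36000 + (V_1 - V_4)/4.3 = 0
  Node 2: (V_2 - V_1)/36000 + (V_2 - V_5)/13 = 0
  Node 3: (V_3 - V_4)/68 + (V_3 - 10)/18 + (V_3 - V_6)/16 = 0
  Node 4: (V_4 - V_3)/68 + (V_4 - V_5)/560 + (V_4 - V_1)/4.3 + (V_4 - V_7)/56 = 0
  Node 5: (V_5 - V_4)/560 + (V_5 - V_2)/13 + (V_5 - 0)/62 = 0
  Node 6: (V_6 - V_7)/300 + (V_6 - V_3)/16 = 0
  Node 7: (V_7 - V_6)/300 + (V_7 - 0)/680 + (V_7 - V_4)/56 = 0
Collecting terms (coefficients in siemens):
  0.2334·V_1 - 0.00002778·V_2 - 0.2326·V_4 = 0.008333
  0.07695·V_2 - 0.00002778·V_1 - 0.07692·V_5 = 0
  0.1328·V_3 - 0.01471·V_4 - 0.0625·V_6 = 0.5556
  0.2669·V_4 - 0.2326·V_1 - 0.01471·V_3 - 0.001786·V_5 - 0.01786·V_7 = 0
  0.09484·V_5 - 0.07692·V_2 - 0.001786·V_4 = 0
  0.06583·V_6 - 0.0625·V_3 - 0.003333·V_7 = 0
  0.02266·V_7 - 0.01786·V_4 - 0.003333·V_6 = 0
Solving these 7 simultaneous equations (Gaussian elimination) gives:
  V_1 = 8.309 V, V_2 = 0.842 V, V_3 = 9.572 V, V_4 = 8.304 V
  V_5 = 0.8393 V, V_6 = 9.489 V, V_7 = 7.939 V
I_R3 = (V_3 - V_4)/R3 = (9.572 - 8.304)/68 = 0.01864 A
|I_R3| = 0.01864 A

Final answer: |I_R3| = 0.01864 A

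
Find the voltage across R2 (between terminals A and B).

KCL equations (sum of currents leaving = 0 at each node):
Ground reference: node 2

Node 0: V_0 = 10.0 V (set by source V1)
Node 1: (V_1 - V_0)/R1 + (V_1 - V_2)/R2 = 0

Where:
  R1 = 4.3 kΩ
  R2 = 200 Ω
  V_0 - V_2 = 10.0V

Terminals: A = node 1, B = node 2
R1 and R2 are in series across V1 (node 0 → node 1 → node 2), and the output A–B is taken across R2, so this is a voltage divider.
Series current: I = V1/(R1 + R2) = 10/(4300 + 200) = 10/4500 = 0.002222 A
V_R2 = I × R2 = V1 × R2/(R1 + R2) = 10 × 200/4500 = 0.4444 V

Final answer: 0.4444 V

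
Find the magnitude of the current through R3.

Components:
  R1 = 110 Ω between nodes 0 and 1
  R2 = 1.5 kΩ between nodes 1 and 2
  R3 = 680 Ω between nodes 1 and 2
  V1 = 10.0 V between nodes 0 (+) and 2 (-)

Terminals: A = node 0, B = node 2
Nodal analysis, taking node 2 as the 0 V reference.
Source V1 fixes V_0 = 10 V.
KCL at each unknown node (sum of currents leaving = 0; resistances in Ω):
  Node 1: (V_1 - 10)/110 + (V_1 - 0)/1500 + (V_1 - 0)/680 = 0
Collecting terms: 0.01123 × V_1 = 0.09091  =>  V_1 = 8.097 V
I_R3 = (V_1 - V_2)/R3 = (8.097 - 0)/680 = 0.01191 A
|I_R3| = 0.01191 A

Final answer: |I_R3| = 0.01191 A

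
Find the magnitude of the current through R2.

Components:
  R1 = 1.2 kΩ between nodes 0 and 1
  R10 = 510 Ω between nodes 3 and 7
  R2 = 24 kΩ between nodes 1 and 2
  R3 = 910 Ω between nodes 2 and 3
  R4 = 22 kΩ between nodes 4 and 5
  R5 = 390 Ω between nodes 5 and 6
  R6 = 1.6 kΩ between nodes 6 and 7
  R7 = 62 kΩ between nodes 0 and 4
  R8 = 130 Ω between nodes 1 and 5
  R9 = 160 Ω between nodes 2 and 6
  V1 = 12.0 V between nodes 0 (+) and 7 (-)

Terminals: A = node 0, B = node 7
Nodal analysis, taking node 7 as the 0 V reference.
Source V1 fixes V_0 = 12 V.
KCL at each unknown node (sum of currents leaving = 0; resistances in Ω):
  Node 1: (V_1 - 12)/1200 + (V_1 - V_2)/24000 + (V_1 - V_5)/130 = 0
  Node 2: (V_2 - V_1)/24000 + (V_2 - V_3)/910 + (V_2 - V_6)/160 = 0
  Node 3: (V_3 - V_2)/910 + (V_3 - 0)/510 = 0
  Node 4: (V_4 - V_5)/22000 + (V_4 - 12)/62000 = 0
  Node 5: (V_5 - V_4)/22000 + (V_5 - V_6)/390 + (V_5 - V_1)/130 = 0
  Node 6: (V_6 - V_5)/390 + (V_6 - 0)/1600 + (V_6 - V_2)/160 = 0
Collecting terms (coefficients in siemens):
  0.008567·V_1 - 0.00004167·V_2 - 0.007692·V_5 = 0.01
  0.007391·V_2 - 0.00004167·V_1 - 0.001099·V_3 - 0.00625·V_6 = 0
  0.00306·V_3 - 0.001099·V_2 = 0
  0.00006158·V_4 - 0.00004545·V_5 = 0.0001935
  0.0103·V_5 - 0.007692·V_1 - 0.00004545·V_4 - 0.002564·V_6 = 0
  0.009439·V_6 - 0.00625·V_2 - 0.002564·V_5 = 0
Solving these 6 simultaneous equations (Gaussian elimination) gives:
  V_1 = 6.283 V, V_2 = 3.466 V, V_3 = 1.245 V, V_4 = 7.335 V
  V_5 = 5.679 V, V_6 = 3.838 V
I_R2 = (V_1 - V_2)/R2 = (6.283 - 3.466)/24000 = 0.0001174 A
|I_R2| = 0.0001174 A

Final answer: |I_R2| = 0.0001174 A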